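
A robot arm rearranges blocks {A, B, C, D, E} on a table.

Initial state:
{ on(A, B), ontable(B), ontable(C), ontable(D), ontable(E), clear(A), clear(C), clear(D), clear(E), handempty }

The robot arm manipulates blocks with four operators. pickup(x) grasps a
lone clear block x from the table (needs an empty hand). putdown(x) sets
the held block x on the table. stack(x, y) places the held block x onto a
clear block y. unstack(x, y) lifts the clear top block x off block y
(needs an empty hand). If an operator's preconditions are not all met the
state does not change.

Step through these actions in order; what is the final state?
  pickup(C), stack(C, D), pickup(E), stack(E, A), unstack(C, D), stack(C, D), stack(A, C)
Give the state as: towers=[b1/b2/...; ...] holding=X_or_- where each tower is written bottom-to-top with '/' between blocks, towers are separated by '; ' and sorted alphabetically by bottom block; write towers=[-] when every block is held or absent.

towers=[B/A/E; D/C] holding=-

step 1 (pickup(C)): towers=[B/A; D; E] holding=C
step 2 (stack(C, D)): towers=[B/A; D/C; E] holding=-
step 3 (pickup(E)): towers=[B/A; D/C] holding=E
step 4 (stack(E, A)): towers=[B/A/E; D/C] holding=-
step 5 (unstack(C, D)): towers=[B/A/E; D] holding=C
step 6 (stack(C, D)): towers=[B/A/E; D/C] holding=-
step 7 (stack(A, C)) [no-op]: towers=[B/A/E; D/C] holding=-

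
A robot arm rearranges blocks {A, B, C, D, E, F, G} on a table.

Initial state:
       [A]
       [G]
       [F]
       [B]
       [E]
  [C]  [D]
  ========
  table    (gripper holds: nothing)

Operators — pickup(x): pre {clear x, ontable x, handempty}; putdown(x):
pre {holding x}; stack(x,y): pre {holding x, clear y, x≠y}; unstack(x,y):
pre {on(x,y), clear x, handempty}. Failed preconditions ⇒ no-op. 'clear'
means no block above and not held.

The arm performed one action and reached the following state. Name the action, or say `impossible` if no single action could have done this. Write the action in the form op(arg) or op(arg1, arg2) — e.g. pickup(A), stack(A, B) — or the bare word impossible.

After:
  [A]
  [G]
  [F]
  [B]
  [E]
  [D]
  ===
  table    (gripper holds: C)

pickup(C)

target: towers=[D/E/B/F/G/A] holding=C
     unstack(A, G) → towers=[C; D/E/B/F/G] holding=A
         pickup(C) → towers=[D/E/B/F/G/A] holding=C  ← match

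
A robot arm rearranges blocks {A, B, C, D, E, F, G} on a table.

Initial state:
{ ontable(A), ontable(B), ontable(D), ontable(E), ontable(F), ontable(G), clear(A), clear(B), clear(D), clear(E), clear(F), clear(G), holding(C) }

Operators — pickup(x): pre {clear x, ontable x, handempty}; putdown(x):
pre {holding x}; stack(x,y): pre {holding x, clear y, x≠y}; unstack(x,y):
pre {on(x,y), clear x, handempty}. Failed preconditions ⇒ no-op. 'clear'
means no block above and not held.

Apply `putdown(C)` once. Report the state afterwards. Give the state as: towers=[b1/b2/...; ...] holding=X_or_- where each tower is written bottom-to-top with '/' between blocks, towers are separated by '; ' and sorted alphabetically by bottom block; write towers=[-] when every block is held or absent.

before: towers=[A; B; D; E; F; G] holding=C
pre[putdown(C)]: holding(C) ok
all met → apply putdown(C)
after:  towers=[A; B; C; D; E; F; G] holding=-

towers=[A; B; C; D; E; F; G] holding=-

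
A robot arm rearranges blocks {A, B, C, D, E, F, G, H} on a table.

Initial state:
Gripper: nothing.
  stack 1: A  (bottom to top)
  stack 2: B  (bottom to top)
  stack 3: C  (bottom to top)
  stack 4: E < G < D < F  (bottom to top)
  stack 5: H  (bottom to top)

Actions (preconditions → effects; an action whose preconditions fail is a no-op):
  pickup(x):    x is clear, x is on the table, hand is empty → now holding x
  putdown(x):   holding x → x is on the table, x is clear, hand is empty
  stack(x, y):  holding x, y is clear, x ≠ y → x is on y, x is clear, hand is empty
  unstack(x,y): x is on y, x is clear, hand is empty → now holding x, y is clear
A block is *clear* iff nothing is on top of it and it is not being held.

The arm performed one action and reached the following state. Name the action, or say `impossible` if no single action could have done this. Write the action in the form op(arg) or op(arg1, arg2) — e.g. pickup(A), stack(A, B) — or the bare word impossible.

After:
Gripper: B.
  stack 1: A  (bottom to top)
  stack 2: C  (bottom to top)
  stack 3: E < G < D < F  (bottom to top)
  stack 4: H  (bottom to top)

target: towers=[A; C; E/G/D/F; H] holding=B
         pickup(A) → towers=[B; C; E/G/D/F; H] holding=A
         pickup(H) → towers=[A; B; C; E/G/D/F] holding=H
         pickup(B) → towers=[A; C; E/G/D/F; H] holding=B  ← match
     unstack(F, D) → towers=[A; B; C; E/G/D; H] holding=F
         pickup(C) → towers=[A; B; E/G/D/F; H] holding=C

pickup(B)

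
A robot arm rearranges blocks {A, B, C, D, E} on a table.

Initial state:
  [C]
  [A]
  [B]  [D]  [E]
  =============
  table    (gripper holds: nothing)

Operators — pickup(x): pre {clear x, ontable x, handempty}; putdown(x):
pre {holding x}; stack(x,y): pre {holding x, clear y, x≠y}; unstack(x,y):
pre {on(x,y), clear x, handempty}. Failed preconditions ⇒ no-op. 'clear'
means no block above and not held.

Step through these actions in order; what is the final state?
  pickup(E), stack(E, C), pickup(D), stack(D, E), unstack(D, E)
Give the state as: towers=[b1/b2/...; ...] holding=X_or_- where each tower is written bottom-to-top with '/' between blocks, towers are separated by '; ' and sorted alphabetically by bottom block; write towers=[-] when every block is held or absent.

step 1 (pickup(E)): towers=[B/A/C; D] holding=E
step 2 (stack(E, C)): towers=[B/A/C/E; D] holding=-
step 3 (pickup(D)): towers=[B/A/C/E] holding=D
step 4 (stack(D, E)): towers=[B/A/C/E/D] holding=-
step 5 (unstack(D, E)): towers=[B/A/C/E] holding=D

towers=[B/A/C/E] holding=D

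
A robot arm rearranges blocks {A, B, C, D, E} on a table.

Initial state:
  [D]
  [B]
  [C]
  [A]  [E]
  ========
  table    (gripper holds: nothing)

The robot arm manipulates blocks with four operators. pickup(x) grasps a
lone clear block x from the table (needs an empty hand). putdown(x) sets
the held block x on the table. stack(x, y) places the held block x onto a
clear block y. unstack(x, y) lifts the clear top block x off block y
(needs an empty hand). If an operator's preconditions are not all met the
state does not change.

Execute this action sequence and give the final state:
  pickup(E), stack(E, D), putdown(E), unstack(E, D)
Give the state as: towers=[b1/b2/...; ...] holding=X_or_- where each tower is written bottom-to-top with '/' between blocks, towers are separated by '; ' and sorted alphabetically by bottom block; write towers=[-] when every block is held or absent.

towers=[A/C/B/D] holding=E

step 1 (pickup(E)): towers=[A/C/B/D] holding=E
step 2 (stack(E, D)): towers=[A/C/B/D/E] holding=-
step 3 (putdown(E)) [no-op]: towers=[A/C/B/D/E] holding=-
step 4 (unstack(E, D)): towers=[A/C/B/D] holding=E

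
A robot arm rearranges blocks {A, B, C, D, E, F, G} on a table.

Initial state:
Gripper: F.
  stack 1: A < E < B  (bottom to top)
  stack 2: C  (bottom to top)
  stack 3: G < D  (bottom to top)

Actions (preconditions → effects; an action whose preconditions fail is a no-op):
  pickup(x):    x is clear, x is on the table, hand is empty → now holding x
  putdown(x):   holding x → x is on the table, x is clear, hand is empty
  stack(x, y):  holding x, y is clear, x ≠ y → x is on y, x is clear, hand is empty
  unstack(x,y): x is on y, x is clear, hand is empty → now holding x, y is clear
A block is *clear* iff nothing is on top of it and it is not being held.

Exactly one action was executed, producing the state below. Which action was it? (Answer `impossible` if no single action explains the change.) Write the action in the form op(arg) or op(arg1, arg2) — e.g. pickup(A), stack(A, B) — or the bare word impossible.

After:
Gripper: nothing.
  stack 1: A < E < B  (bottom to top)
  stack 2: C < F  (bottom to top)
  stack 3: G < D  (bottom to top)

stack(F, C)

target: towers=[A/E/B; C/F; G/D] holding=-
        putdown(F) → towers=[A/E/B; C; F; G/D] holding=-
       stack(F, B) → towers=[A/E/B/F; C; G/D] holding=-
       stack(F, D) → towers=[A/E/B; C; G/D/F] holding=-
       stack(F, C) → towers=[A/E/B; C/F; G/D] holding=-  ← match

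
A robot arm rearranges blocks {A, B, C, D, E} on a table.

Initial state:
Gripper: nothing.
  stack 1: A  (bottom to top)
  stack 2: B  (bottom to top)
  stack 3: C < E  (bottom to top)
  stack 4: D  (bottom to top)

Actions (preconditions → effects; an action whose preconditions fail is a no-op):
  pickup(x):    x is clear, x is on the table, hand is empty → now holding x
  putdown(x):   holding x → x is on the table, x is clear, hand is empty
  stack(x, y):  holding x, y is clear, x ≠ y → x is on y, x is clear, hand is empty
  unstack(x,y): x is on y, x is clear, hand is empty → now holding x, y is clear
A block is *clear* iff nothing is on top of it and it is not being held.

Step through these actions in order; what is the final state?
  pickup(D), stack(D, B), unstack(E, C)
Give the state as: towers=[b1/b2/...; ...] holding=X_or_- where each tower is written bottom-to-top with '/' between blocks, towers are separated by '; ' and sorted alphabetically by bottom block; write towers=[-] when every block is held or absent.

towers=[A; B/D; C] holding=E

step 1 (pickup(D)): towers=[A; B; C/E] holding=D
step 2 (stack(D, B)): towers=[A; B/D; C/E] holding=-
step 3 (unstack(E, C)): towers=[A; B/D; C] holding=E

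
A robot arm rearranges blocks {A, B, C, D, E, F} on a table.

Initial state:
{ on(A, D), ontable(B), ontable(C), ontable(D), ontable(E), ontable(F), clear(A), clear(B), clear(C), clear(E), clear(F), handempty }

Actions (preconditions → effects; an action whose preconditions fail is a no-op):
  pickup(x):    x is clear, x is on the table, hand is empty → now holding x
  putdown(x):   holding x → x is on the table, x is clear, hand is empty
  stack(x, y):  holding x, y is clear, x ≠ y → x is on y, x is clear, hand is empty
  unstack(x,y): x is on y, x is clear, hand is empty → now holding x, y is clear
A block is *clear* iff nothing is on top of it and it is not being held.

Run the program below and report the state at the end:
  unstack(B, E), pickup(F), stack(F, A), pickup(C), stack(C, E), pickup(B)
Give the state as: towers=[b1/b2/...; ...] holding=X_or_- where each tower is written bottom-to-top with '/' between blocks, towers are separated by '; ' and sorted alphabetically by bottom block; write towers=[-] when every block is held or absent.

step 1 (unstack(B, E)) [no-op]: towers=[B; C; D/A; E; F] holding=-
step 2 (pickup(F)): towers=[B; C; D/A; E] holding=F
step 3 (stack(F, A)): towers=[B; C; D/A/F; E] holding=-
step 4 (pickup(C)): towers=[B; D/A/F; E] holding=C
step 5 (stack(C, E)): towers=[B; D/A/F; E/C] holding=-
step 6 (pickup(B)): towers=[D/A/F; E/C] holding=B

towers=[D/A/F; E/C] holding=B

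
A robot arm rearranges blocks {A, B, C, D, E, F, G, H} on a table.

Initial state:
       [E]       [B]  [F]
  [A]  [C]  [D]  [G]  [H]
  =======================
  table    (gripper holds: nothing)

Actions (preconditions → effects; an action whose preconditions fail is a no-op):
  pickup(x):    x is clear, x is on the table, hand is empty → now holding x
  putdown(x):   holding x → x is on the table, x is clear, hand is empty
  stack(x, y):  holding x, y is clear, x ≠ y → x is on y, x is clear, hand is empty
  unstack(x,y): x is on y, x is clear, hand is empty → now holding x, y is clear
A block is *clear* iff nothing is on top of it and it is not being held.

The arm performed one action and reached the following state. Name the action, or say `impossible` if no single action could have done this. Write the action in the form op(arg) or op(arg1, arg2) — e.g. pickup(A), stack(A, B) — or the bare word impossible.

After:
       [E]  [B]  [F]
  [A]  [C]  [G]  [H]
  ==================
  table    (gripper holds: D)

pickup(D)

target: towers=[A; C/E; G/B; H/F] holding=D
         pickup(A) → towers=[C/E; D; G/B; H/F] holding=A
     unstack(E, C) → towers=[A; C; D; G/B; H/F] holding=E
     unstack(B, G) → towers=[A; C/E; D; G; H/F] holding=B
     unstack(F, H) → towers=[A; C/E; D; G/B; H] holding=F
         pickup(D) → towers=[A; C/E; G/B; H/F] holding=D  ← match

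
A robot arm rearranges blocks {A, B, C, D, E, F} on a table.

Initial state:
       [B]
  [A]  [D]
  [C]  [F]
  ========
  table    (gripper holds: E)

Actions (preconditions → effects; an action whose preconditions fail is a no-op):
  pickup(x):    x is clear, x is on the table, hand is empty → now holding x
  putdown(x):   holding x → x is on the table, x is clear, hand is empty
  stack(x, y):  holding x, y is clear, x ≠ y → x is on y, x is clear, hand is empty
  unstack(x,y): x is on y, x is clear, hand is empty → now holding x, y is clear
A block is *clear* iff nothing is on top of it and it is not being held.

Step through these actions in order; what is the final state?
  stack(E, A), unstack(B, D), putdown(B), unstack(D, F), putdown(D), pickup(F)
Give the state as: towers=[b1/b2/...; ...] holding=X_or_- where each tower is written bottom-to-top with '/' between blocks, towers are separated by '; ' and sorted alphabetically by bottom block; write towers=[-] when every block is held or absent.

towers=[B; C/A/E; D] holding=F

step 1 (stack(E, A)): towers=[C/A/E; F/D/B] holding=-
step 2 (unstack(B, D)): towers=[C/A/E; F/D] holding=B
step 3 (putdown(B)): towers=[B; C/A/E; F/D] holding=-
step 4 (unstack(D, F)): towers=[B; C/A/E; F] holding=D
step 5 (putdown(D)): towers=[B; C/A/E; D; F] holding=-
step 6 (pickup(F)): towers=[B; C/A/E; D] holding=F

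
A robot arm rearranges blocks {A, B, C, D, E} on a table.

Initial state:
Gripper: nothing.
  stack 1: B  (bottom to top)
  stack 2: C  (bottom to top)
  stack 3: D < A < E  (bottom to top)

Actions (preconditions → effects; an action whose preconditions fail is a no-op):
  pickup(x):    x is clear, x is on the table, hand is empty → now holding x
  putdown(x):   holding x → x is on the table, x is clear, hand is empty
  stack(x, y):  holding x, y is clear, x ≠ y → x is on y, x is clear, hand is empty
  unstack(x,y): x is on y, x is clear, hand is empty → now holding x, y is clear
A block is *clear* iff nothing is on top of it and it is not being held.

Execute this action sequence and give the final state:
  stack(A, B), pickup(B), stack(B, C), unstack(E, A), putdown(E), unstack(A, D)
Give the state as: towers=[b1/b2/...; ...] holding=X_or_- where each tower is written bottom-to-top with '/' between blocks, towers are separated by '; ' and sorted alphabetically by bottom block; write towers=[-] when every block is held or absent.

towers=[C/B; D; E] holding=A

step 1 (stack(A, B)) [no-op]: towers=[B; C; D/A/E] holding=-
step 2 (pickup(B)): towers=[C; D/A/E] holding=B
step 3 (stack(B, C)): towers=[C/B; D/A/E] holding=-
step 4 (unstack(E, A)): towers=[C/B; D/A] holding=E
step 5 (putdown(E)): towers=[C/B; D/A; E] holding=-
step 6 (unstack(A, D)): towers=[C/B; D; E] holding=A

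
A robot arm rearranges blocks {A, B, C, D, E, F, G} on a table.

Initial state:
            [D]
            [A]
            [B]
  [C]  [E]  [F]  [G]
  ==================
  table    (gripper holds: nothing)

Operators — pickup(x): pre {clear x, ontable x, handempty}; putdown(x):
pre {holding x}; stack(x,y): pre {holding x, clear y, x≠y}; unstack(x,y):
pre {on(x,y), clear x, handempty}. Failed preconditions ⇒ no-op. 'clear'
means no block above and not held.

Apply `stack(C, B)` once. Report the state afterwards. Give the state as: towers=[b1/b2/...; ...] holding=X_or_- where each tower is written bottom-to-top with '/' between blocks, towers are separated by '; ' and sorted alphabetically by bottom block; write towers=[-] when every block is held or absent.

before: towers=[C; E; F/B/A/D; G] holding=-
pre[stack(C, B)]: holding(C) ✗, clear(B) ✗, C≠B ✓
holding(C), clear(B) unmet → stack(C, B) is a no-op
after:  towers=[C; E; F/B/A/D; G] holding=-

towers=[C; E; F/B/A/D; G] holding=-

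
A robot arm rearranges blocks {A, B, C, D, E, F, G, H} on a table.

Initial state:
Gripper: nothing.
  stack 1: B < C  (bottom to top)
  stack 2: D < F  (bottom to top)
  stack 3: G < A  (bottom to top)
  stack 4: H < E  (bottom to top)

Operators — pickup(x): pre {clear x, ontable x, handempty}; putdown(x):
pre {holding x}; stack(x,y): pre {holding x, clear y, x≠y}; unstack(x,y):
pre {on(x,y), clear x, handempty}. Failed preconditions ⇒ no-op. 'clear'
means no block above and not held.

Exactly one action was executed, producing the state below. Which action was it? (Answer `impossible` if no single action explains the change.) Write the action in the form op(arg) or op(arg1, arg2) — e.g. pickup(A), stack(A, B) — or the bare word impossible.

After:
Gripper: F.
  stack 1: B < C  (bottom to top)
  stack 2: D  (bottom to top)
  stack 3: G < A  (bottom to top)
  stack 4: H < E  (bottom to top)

unstack(F, D)

target: towers=[B/C; D; G/A; H/E] holding=F
     unstack(A, G) → towers=[B/C; D/F; G; H/E] holding=A
     unstack(E, H) → towers=[B/C; D/F; G/A; H] holding=E
     unstack(F, D) → towers=[B/C; D; G/A; H/E] holding=F  ← match
     unstack(C, B) → towers=[B; D/F; G/A; H/E] holding=C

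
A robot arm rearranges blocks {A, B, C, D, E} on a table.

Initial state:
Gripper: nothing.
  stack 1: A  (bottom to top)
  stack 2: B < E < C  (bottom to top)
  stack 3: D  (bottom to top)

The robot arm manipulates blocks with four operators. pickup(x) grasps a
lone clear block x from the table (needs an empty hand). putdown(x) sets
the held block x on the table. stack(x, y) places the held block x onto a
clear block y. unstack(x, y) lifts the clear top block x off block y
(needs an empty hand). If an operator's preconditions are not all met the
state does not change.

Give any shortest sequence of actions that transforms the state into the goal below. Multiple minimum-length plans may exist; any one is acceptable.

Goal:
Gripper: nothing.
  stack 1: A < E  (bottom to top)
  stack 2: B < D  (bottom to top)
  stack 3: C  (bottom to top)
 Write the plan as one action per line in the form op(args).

step 1 (unstack(C, E)): towers=[A; B/E; D] holding=C
step 2 (putdown(C)): towers=[A; B/E; C; D] holding=-
step 3 (unstack(E, B)): towers=[A; B; C; D] holding=E
step 4 (stack(E, A)): towers=[A/E; B; C; D] holding=-
step 5 (pickup(D)): towers=[A/E; B; C] holding=D
step 6 (stack(D, B)): towers=[A/E; B/D; C] holding=-
goal check: towers=[A/E; B/D; C] holding=- — reached (length 6, optimal by BFS)

unstack(C, E)
putdown(C)
unstack(E, B)
stack(E, A)
pickup(D)
stack(D, B)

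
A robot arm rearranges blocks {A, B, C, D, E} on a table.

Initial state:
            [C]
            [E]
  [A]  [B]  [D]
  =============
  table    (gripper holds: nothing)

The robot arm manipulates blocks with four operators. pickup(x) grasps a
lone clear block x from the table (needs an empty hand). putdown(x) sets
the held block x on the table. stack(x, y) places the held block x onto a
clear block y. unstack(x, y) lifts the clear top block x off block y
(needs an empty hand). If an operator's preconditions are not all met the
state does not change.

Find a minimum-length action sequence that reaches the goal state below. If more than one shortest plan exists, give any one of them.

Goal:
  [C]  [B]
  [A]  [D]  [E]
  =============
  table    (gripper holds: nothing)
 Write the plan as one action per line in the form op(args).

unstack(C, E)
stack(C, A)
unstack(E, D)
putdown(E)
pickup(B)
stack(B, D)

step 1 (unstack(C, E)): towers=[A; B; D/E] holding=C
step 2 (stack(C, A)): towers=[A/C; B; D/E] holding=-
step 3 (unstack(E, D)): towers=[A/C; B; D] holding=E
step 4 (putdown(E)): towers=[A/C; B; D; E] holding=-
step 5 (pickup(B)): towers=[A/C; D; E] holding=B
step 6 (stack(B, D)): towers=[A/C; D/B; E] holding=-
goal check: towers=[A/C; D/B; E] holding=- — reached (length 6, optimal by BFS)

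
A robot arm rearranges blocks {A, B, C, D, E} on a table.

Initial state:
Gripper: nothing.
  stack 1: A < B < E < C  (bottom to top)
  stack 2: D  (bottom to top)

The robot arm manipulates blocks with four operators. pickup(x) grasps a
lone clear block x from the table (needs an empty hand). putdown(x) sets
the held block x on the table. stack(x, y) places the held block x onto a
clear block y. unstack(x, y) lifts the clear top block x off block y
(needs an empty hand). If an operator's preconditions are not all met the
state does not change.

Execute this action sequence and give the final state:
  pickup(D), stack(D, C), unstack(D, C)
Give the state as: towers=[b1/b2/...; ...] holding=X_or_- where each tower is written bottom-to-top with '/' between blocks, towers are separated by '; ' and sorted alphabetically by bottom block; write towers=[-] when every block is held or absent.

towers=[A/B/E/C] holding=D

step 1 (pickup(D)): towers=[A/B/E/C] holding=D
step 2 (stack(D, C)): towers=[A/B/E/C/D] holding=-
step 3 (unstack(D, C)): towers=[A/B/E/C] holding=D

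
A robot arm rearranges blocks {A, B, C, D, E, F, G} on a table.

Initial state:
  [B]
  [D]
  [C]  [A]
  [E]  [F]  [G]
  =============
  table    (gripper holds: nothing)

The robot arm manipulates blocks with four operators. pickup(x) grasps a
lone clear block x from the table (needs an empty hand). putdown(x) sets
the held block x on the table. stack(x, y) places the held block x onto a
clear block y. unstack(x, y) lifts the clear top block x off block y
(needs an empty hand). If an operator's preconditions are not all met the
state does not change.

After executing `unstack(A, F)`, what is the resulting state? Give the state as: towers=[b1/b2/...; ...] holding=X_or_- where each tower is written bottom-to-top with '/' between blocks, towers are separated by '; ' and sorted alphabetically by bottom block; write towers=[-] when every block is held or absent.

before: towers=[E/C/D/B; F/A; G] holding=-
pre[unstack(A, F)]: on(A,F) ✓, clear(A) ✓, handempty ✓
all met → apply unstack(A, F)
after:  towers=[E/C/D/B; F; G] holding=A

towers=[E/C/D/B; F; G] holding=A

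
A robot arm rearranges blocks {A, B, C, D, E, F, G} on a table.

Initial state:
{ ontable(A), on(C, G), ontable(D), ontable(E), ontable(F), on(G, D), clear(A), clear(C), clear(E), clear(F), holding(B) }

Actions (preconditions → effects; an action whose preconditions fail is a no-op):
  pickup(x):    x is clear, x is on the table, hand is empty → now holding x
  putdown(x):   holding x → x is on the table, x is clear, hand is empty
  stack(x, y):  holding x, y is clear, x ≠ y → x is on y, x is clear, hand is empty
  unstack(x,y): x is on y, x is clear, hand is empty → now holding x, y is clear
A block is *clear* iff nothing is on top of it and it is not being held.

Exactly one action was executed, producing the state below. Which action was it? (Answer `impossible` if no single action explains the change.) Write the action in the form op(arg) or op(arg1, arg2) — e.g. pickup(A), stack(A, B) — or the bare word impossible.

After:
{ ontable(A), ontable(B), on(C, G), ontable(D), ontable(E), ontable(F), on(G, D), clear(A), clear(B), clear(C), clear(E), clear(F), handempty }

putdown(B)

target: towers=[A; B; D/G/C; E; F] holding=-
        putdown(B) → towers=[A; B; D/G/C; E; F] holding=-  ← match
       stack(B, F) → towers=[A; D/G/C; E; F/B] holding=-
       stack(B, A) → towers=[A/B; D/G/C; E; F] holding=-
       stack(B, E) → towers=[A; D/G/C; E/B; F] holding=-
       stack(B, C) → towers=[A; D/G/C/B; E; F] holding=-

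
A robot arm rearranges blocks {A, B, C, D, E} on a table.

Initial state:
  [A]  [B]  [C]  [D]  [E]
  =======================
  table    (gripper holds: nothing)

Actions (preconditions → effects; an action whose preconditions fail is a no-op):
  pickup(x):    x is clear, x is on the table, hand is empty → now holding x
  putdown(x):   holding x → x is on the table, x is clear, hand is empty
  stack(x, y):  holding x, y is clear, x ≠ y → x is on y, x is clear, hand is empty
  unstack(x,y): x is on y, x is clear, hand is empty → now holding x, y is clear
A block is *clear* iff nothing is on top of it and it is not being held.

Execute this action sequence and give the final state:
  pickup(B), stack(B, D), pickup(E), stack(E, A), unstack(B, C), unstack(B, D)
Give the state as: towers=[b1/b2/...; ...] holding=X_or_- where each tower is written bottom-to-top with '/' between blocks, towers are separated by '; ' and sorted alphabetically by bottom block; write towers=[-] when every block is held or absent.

step 1 (pickup(B)): towers=[A; C; D; E] holding=B
step 2 (stack(B, D)): towers=[A; C; D/B; E] holding=-
step 3 (pickup(E)): towers=[A; C; D/B] holding=E
step 4 (stack(E, A)): towers=[A/E; C; D/B] holding=-
step 5 (unstack(B, C)) [no-op]: towers=[A/E; C; D/B] holding=-
step 6 (unstack(B, D)): towers=[A/E; C; D] holding=B

towers=[A/E; C; D] holding=B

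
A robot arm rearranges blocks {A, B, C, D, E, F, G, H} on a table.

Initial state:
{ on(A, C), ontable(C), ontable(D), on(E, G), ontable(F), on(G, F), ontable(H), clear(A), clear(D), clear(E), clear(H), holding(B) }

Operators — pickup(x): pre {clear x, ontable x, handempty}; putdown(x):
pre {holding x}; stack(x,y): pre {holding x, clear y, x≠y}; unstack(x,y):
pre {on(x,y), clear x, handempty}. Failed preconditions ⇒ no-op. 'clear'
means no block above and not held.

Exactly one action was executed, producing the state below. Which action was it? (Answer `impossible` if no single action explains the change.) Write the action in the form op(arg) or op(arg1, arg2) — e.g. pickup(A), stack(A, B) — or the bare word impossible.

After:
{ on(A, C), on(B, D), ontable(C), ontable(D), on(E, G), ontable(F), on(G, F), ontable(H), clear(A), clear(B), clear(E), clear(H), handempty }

stack(B, D)

target: towers=[C/A; D/B; F/G/E; H] holding=-
        putdown(B) → towers=[B; C/A; D; F/G/E; H] holding=-
       stack(B, A) → towers=[C/A/B; D; F/G/E; H] holding=-
       stack(B, E) → towers=[C/A; D; F/G/E/B; H] holding=-
       stack(B, H) → towers=[C/A; D; F/G/E; H/B] holding=-
       stack(B, D) → towers=[C/A; D/B; F/G/E; H] holding=-  ← match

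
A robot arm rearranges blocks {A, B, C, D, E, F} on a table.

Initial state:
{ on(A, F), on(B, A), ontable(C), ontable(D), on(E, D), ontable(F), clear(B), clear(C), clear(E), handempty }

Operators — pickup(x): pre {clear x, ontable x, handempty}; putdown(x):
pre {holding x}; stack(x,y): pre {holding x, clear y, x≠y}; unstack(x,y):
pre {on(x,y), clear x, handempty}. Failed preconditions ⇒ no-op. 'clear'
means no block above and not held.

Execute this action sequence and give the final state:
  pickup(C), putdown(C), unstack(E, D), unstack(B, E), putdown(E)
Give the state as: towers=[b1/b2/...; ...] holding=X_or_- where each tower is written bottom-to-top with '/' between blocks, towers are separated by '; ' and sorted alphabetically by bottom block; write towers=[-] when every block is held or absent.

towers=[C; D; E; F/A/B] holding=-

step 1 (pickup(C)): towers=[D/E; F/A/B] holding=C
step 2 (putdown(C)): towers=[C; D/E; F/A/B] holding=-
step 3 (unstack(E, D)): towers=[C; D; F/A/B] holding=E
step 4 (unstack(B, E)) [no-op]: towers=[C; D; F/A/B] holding=E
step 5 (putdown(E)): towers=[C; D; E; F/A/B] holding=-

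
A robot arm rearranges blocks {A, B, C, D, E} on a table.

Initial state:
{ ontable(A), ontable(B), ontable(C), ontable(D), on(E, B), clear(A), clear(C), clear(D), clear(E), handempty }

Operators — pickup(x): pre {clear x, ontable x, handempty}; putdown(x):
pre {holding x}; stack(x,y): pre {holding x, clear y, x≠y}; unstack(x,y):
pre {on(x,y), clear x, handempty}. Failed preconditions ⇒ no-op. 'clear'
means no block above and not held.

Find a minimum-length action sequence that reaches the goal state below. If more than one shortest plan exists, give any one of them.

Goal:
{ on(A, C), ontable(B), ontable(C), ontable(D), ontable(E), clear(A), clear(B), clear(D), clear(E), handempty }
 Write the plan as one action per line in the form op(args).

step 1 (pickup(A)): towers=[B/E; C; D] holding=A
step 2 (stack(A, C)): towers=[B/E; C/A; D] holding=-
step 3 (unstack(E, B)): towers=[B; C/A; D] holding=E
step 4 (putdown(E)): towers=[B; C/A; D; E] holding=-
goal check: towers=[B; C/A; D; E] holding=- — reached (length 4, optimal by BFS)

pickup(A)
stack(A, C)
unstack(E, B)
putdown(E)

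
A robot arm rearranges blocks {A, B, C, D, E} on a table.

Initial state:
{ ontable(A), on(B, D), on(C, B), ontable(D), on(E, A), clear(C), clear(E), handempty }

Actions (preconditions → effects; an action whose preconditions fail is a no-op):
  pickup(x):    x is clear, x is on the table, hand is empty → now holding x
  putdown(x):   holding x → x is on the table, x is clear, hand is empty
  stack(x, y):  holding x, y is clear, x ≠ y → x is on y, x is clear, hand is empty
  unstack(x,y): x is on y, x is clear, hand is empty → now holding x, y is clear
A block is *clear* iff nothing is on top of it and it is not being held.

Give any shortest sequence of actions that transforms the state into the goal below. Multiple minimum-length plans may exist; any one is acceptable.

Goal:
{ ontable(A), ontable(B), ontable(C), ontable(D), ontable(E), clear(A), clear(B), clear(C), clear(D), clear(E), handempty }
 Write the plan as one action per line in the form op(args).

unstack(E, A)
putdown(E)
unstack(C, B)
putdown(C)
unstack(B, D)
putdown(B)

step 1 (unstack(E, A)): towers=[A; D/B/C] holding=E
step 2 (putdown(E)): towers=[A; D/B/C; E] holding=-
step 3 (unstack(C, B)): towers=[A; D/B; E] holding=C
step 4 (putdown(C)): towers=[A; C; D/B; E] holding=-
step 5 (unstack(B, D)): towers=[A; C; D; E] holding=B
step 6 (putdown(B)): towers=[A; B; C; D; E] holding=-
goal check: towers=[A; B; C; D; E] holding=- — reached (length 6, optimal by BFS)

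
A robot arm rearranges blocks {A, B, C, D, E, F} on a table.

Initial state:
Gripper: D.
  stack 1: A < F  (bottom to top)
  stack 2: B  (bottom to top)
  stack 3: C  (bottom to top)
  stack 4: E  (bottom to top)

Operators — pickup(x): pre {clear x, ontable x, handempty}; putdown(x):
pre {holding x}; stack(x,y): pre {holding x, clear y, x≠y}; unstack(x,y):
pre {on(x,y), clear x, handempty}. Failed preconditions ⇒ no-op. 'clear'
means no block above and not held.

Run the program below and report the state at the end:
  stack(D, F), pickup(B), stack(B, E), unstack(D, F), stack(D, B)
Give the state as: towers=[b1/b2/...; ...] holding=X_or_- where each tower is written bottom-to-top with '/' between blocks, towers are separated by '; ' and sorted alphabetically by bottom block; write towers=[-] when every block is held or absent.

step 1 (stack(D, F)): towers=[A/F/D; B; C; E] holding=-
step 2 (pickup(B)): towers=[A/F/D; C; E] holding=B
step 3 (stack(B, E)): towers=[A/F/D; C; E/B] holding=-
step 4 (unstack(D, F)): towers=[A/F; C; E/B] holding=D
step 5 (stack(D, B)): towers=[A/F; C; E/B/D] holding=-

towers=[A/F; C; E/B/D] holding=-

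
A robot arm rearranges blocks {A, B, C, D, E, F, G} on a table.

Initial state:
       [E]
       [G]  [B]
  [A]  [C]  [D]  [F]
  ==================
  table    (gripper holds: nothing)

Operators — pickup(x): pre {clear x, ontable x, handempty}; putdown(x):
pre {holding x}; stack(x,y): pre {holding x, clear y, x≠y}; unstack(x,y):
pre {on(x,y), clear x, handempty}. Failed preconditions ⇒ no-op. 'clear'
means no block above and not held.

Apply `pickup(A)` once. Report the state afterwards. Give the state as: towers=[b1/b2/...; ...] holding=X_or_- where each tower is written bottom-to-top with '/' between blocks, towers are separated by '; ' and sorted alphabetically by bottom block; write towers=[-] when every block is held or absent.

before: towers=[A; C/G/E; D/B; F] holding=-
pre[pickup(A)]: clear(A) ok, ontable(A) ok, handempty ok
all met → apply pickup(A)
after:  towers=[C/G/E; D/B; F] holding=A

towers=[C/G/E; D/B; F] holding=A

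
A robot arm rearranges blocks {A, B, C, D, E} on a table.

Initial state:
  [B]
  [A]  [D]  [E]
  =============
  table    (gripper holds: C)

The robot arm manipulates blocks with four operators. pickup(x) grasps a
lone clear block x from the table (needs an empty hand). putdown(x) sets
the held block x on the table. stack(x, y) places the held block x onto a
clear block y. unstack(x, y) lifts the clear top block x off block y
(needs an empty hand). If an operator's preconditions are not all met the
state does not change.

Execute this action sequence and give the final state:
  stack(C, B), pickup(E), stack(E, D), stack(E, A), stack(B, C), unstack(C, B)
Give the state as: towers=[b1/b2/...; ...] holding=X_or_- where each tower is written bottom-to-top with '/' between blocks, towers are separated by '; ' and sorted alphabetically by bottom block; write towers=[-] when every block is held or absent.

step 1 (stack(C, B)): towers=[A/B/C; D; E] holding=-
step 2 (pickup(E)): towers=[A/B/C; D] holding=E
step 3 (stack(E, D)): towers=[A/B/C; D/E] holding=-
step 4 (stack(E, A)) [no-op]: towers=[A/B/C; D/E] holding=-
step 5 (stack(B, C)) [no-op]: towers=[A/B/C; D/E] holding=-
step 6 (unstack(C, B)): towers=[A/B; D/E] holding=C

towers=[A/B; D/E] holding=C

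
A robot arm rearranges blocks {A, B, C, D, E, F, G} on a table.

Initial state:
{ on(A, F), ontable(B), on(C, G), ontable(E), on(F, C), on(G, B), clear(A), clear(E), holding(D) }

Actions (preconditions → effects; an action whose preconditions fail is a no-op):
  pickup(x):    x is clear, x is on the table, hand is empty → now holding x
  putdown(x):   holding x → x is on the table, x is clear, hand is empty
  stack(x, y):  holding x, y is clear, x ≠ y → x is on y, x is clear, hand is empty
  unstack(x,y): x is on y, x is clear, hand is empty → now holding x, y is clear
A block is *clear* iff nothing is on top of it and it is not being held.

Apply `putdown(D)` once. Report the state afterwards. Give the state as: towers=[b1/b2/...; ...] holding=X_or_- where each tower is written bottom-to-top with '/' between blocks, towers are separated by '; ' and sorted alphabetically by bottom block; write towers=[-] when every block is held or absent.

before: towers=[B/G/C/F/A; E] holding=D
pre[putdown(D)]: holding(D) ✓
all met → apply putdown(D)
after:  towers=[B/G/C/F/A; D; E] holding=-

towers=[B/G/C/F/A; D; E] holding=-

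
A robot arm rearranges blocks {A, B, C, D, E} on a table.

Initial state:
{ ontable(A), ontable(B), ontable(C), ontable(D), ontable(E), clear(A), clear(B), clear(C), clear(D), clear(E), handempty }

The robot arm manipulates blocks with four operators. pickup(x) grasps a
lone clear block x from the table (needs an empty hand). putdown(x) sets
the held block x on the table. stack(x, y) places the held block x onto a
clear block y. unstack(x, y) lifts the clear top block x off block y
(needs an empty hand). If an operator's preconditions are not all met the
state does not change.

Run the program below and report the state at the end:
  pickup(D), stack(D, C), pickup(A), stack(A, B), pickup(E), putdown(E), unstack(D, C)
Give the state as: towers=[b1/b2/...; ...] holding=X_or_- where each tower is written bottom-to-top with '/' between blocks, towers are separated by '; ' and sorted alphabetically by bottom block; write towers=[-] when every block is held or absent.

towers=[B/A; C; E] holding=D

step 1 (pickup(D)): towers=[A; B; C; E] holding=D
step 2 (stack(D, C)): towers=[A; B; C/D; E] holding=-
step 3 (pickup(A)): towers=[B; C/D; E] holding=A
step 4 (stack(A, B)): towers=[B/A; C/D; E] holding=-
step 5 (pickup(E)): towers=[B/A; C/D] holding=E
step 6 (putdown(E)): towers=[B/A; C/D; E] holding=-
step 7 (unstack(D, C)): towers=[B/A; C; E] holding=D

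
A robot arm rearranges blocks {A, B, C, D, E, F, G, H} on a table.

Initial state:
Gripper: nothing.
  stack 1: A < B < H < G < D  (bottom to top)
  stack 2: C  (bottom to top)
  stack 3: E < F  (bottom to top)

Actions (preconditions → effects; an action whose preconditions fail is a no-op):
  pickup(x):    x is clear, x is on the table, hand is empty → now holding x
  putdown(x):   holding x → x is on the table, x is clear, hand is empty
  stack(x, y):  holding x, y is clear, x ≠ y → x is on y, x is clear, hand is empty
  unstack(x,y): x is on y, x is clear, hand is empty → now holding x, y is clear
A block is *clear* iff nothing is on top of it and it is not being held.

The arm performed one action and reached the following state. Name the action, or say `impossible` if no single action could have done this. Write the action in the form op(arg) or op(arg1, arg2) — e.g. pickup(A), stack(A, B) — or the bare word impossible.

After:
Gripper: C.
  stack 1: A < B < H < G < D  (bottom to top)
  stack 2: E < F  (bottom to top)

pickup(C)

target: towers=[A/B/H/G/D; E/F] holding=C
     unstack(F, E) → towers=[A/B/H/G/D; C; E] holding=F
     unstack(D, G) → towers=[A/B/H/G; C; E/F] holding=D
         pickup(C) → towers=[A/B/H/G/D; E/F] holding=C  ← match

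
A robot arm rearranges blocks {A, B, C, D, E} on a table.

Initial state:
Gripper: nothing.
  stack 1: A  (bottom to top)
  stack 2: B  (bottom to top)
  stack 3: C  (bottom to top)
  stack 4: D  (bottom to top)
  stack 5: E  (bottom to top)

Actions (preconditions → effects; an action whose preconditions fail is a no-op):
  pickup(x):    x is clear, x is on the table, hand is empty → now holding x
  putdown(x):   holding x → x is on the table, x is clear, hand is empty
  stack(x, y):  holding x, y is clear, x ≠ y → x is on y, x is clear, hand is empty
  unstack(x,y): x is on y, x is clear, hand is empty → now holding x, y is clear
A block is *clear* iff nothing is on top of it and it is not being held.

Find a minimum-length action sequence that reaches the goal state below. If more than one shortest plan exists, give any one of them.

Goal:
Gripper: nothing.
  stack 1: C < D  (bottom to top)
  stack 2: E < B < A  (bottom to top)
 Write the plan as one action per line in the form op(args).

step 1 (pickup(B)): towers=[A; C; D; E] holding=B
step 2 (stack(B, E)): towers=[A; C; D; E/B] holding=-
step 3 (pickup(D)): towers=[A; C; E/B] holding=D
step 4 (stack(D, C)): towers=[A; C/D; E/B] holding=-
step 5 (pickup(A)): towers=[C/D; E/B] holding=A
step 6 (stack(A, B)): towers=[C/D; E/B/A] holding=-
goal check: towers=[C/D; E/B/A] holding=- — reached (length 6, optimal by BFS)

pickup(B)
stack(B, E)
pickup(D)
stack(D, C)
pickup(A)
stack(A, B)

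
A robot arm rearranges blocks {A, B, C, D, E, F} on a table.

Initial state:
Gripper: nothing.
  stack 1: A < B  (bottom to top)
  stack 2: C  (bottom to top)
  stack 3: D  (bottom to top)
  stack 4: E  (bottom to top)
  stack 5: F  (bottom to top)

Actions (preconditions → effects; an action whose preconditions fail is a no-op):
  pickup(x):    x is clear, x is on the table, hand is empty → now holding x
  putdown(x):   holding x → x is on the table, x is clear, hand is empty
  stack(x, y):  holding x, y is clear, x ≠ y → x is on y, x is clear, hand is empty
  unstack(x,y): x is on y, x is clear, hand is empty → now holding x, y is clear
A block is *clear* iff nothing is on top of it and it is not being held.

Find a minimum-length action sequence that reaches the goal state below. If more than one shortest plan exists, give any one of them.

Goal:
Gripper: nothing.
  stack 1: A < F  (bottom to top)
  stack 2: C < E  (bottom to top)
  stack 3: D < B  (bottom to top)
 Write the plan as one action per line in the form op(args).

unstack(B, A)
stack(B, D)
pickup(F)
stack(F, A)
pickup(E)
stack(E, C)

step 1 (unstack(B, A)): towers=[A; C; D; E; F] holding=B
step 2 (stack(B, D)): towers=[A; C; D/B; E; F] holding=-
step 3 (pickup(F)): towers=[A; C; D/B; E] holding=F
step 4 (stack(F, A)): towers=[A/F; C; D/B; E] holding=-
step 5 (pickup(E)): towers=[A/F; C; D/B] holding=E
step 6 (stack(E, C)): towers=[A/F; C/E; D/B] holding=-
goal check: towers=[A/F; C/E; D/B] holding=- — reached (length 6, optimal by BFS)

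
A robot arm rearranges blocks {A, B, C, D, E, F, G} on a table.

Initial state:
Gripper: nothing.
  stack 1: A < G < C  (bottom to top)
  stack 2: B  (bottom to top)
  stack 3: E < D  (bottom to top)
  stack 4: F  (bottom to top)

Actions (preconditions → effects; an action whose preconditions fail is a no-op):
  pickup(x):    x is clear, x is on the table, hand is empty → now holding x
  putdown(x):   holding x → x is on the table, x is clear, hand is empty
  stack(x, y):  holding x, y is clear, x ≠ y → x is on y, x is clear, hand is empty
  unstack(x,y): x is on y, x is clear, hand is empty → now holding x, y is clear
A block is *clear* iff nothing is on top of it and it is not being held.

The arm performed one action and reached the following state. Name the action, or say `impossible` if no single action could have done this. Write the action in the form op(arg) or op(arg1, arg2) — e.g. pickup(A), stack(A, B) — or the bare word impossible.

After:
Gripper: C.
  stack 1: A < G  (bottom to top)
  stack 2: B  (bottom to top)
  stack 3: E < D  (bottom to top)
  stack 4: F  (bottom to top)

unstack(C, G)

target: towers=[A/G; B; E/D; F] holding=C
         pickup(B) → towers=[A/G/C; E/D; F] holding=B
         pickup(F) → towers=[A/G/C; B; E/D] holding=F
     unstack(D, E) → towers=[A/G/C; B; E; F] holding=D
     unstack(C, G) → towers=[A/G; B; E/D; F] holding=C  ← match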